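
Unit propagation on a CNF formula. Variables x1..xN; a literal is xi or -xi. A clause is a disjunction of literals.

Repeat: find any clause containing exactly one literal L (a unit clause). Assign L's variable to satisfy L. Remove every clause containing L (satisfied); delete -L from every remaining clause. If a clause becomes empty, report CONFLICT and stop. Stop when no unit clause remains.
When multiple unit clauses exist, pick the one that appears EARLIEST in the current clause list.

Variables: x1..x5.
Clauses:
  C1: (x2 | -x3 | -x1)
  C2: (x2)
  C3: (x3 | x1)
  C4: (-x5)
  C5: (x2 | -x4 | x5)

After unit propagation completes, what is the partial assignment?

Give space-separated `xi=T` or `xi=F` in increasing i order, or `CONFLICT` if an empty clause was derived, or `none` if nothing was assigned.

Answer: x2=T x5=F

Derivation:
unit clause [2] forces x2=T; simplify:
  satisfied 3 clause(s); 2 remain; assigned so far: [2]
unit clause [-5] forces x5=F; simplify:
  satisfied 1 clause(s); 1 remain; assigned so far: [2, 5]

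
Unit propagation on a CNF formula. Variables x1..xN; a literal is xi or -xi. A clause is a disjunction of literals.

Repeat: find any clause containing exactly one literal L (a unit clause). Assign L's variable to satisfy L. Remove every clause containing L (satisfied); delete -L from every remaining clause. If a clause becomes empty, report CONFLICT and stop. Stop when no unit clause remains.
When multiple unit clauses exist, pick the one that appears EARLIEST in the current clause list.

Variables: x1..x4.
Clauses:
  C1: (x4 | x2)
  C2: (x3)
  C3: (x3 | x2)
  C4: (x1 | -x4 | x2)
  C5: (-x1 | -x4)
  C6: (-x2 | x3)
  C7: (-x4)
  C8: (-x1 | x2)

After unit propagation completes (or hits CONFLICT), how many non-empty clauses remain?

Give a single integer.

Answer: 0

Derivation:
unit clause [3] forces x3=T; simplify:
  satisfied 3 clause(s); 5 remain; assigned so far: [3]
unit clause [-4] forces x4=F; simplify:
  drop 4 from [4, 2] -> [2]
  satisfied 3 clause(s); 2 remain; assigned so far: [3, 4]
unit clause [2] forces x2=T; simplify:
  satisfied 2 clause(s); 0 remain; assigned so far: [2, 3, 4]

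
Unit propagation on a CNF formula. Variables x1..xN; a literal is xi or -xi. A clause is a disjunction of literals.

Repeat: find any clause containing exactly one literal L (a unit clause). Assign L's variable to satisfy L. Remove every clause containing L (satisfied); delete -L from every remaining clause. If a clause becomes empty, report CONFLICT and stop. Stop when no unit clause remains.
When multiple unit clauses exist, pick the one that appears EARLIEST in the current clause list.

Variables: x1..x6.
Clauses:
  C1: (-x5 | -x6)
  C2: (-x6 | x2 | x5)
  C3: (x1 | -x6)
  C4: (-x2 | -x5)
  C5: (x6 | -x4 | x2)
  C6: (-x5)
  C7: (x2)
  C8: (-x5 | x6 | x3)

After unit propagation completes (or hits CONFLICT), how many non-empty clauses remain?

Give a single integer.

Answer: 1

Derivation:
unit clause [-5] forces x5=F; simplify:
  drop 5 from [-6, 2, 5] -> [-6, 2]
  satisfied 4 clause(s); 4 remain; assigned so far: [5]
unit clause [2] forces x2=T; simplify:
  satisfied 3 clause(s); 1 remain; assigned so far: [2, 5]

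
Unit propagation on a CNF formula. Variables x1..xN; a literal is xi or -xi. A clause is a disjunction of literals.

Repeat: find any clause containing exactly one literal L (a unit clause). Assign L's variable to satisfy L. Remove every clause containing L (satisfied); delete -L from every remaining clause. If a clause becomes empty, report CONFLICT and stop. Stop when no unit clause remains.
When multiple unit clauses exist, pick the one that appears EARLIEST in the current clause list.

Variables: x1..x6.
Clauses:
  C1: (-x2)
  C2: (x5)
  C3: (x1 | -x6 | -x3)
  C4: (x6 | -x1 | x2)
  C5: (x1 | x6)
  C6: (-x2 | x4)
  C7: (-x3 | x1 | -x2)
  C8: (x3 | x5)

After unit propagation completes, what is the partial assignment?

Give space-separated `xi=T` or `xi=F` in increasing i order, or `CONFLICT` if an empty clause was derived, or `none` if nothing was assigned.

Answer: x2=F x5=T

Derivation:
unit clause [-2] forces x2=F; simplify:
  drop 2 from [6, -1, 2] -> [6, -1]
  satisfied 3 clause(s); 5 remain; assigned so far: [2]
unit clause [5] forces x5=T; simplify:
  satisfied 2 clause(s); 3 remain; assigned so far: [2, 5]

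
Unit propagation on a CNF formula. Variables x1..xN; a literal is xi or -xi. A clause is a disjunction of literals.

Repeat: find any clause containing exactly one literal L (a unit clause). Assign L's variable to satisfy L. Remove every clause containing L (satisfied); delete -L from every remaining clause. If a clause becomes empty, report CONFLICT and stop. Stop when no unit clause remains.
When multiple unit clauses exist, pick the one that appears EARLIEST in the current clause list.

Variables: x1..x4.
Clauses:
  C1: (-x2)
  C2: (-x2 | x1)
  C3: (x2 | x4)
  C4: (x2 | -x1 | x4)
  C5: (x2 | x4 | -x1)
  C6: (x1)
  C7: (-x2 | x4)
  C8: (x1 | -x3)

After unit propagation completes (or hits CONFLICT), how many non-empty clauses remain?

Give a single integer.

unit clause [-2] forces x2=F; simplify:
  drop 2 from [2, 4] -> [4]
  drop 2 from [2, -1, 4] -> [-1, 4]
  drop 2 from [2, 4, -1] -> [4, -1]
  satisfied 3 clause(s); 5 remain; assigned so far: [2]
unit clause [4] forces x4=T; simplify:
  satisfied 3 clause(s); 2 remain; assigned so far: [2, 4]
unit clause [1] forces x1=T; simplify:
  satisfied 2 clause(s); 0 remain; assigned so far: [1, 2, 4]

Answer: 0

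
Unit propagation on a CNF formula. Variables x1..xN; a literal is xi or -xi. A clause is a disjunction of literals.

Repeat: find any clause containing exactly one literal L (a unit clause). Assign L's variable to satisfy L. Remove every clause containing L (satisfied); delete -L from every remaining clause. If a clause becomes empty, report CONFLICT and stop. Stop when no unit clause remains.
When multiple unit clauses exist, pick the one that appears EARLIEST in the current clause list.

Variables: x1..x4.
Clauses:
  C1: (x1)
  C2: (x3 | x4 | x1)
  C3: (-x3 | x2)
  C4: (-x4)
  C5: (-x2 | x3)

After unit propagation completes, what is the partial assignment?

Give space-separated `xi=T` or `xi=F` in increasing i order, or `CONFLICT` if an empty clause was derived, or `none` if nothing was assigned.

unit clause [1] forces x1=T; simplify:
  satisfied 2 clause(s); 3 remain; assigned so far: [1]
unit clause [-4] forces x4=F; simplify:
  satisfied 1 clause(s); 2 remain; assigned so far: [1, 4]

Answer: x1=T x4=F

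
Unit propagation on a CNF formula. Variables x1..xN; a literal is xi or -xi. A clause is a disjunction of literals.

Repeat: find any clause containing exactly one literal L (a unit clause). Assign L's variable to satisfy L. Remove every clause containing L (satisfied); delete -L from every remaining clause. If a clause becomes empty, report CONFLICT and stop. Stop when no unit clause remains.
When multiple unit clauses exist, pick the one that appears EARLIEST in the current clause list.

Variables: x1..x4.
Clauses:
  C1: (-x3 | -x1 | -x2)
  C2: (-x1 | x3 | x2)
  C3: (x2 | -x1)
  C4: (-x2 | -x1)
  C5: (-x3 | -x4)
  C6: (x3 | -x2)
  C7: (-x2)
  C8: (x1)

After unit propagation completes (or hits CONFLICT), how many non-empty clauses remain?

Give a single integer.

unit clause [-2] forces x2=F; simplify:
  drop 2 from [-1, 3, 2] -> [-1, 3]
  drop 2 from [2, -1] -> [-1]
  satisfied 4 clause(s); 4 remain; assigned so far: [2]
unit clause [-1] forces x1=F; simplify:
  drop 1 from [1] -> [] (empty!)
  satisfied 2 clause(s); 2 remain; assigned so far: [1, 2]
CONFLICT (empty clause)

Answer: 1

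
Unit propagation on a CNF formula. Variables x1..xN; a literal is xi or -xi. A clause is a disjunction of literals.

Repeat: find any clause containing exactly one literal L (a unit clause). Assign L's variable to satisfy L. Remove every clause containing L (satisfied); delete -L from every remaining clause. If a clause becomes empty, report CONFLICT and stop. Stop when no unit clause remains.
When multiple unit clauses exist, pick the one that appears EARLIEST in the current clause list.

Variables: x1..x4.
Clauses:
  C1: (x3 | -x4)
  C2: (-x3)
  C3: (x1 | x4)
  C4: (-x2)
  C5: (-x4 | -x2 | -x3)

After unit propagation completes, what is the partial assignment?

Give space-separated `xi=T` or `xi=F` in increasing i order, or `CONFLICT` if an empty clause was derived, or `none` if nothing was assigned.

Answer: x1=T x2=F x3=F x4=F

Derivation:
unit clause [-3] forces x3=F; simplify:
  drop 3 from [3, -4] -> [-4]
  satisfied 2 clause(s); 3 remain; assigned so far: [3]
unit clause [-4] forces x4=F; simplify:
  drop 4 from [1, 4] -> [1]
  satisfied 1 clause(s); 2 remain; assigned so far: [3, 4]
unit clause [1] forces x1=T; simplify:
  satisfied 1 clause(s); 1 remain; assigned so far: [1, 3, 4]
unit clause [-2] forces x2=F; simplify:
  satisfied 1 clause(s); 0 remain; assigned so far: [1, 2, 3, 4]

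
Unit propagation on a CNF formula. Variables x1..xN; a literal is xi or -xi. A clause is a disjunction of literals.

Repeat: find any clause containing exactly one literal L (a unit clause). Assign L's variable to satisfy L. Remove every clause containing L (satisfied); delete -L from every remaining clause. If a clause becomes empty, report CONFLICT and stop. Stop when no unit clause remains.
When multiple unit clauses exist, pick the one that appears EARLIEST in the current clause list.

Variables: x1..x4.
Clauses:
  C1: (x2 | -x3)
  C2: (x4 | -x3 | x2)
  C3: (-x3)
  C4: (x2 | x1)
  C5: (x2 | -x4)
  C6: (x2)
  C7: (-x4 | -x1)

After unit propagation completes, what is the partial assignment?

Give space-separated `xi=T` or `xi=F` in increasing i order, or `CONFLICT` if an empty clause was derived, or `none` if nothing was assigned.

Answer: x2=T x3=F

Derivation:
unit clause [-3] forces x3=F; simplify:
  satisfied 3 clause(s); 4 remain; assigned so far: [3]
unit clause [2] forces x2=T; simplify:
  satisfied 3 clause(s); 1 remain; assigned so far: [2, 3]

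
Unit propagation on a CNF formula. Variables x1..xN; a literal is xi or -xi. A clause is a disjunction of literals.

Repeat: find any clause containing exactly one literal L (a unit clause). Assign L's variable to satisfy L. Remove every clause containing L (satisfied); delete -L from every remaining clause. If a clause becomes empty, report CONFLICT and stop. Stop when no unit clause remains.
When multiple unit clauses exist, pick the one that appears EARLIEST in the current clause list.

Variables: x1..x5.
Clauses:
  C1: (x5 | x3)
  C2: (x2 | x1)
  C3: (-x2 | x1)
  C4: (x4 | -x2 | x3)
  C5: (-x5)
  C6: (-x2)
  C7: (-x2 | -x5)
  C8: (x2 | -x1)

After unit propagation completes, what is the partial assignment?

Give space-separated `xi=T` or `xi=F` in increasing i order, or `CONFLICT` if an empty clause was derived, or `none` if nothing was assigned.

Answer: CONFLICT

Derivation:
unit clause [-5] forces x5=F; simplify:
  drop 5 from [5, 3] -> [3]
  satisfied 2 clause(s); 6 remain; assigned so far: [5]
unit clause [3] forces x3=T; simplify:
  satisfied 2 clause(s); 4 remain; assigned so far: [3, 5]
unit clause [-2] forces x2=F; simplify:
  drop 2 from [2, 1] -> [1]
  drop 2 from [2, -1] -> [-1]
  satisfied 2 clause(s); 2 remain; assigned so far: [2, 3, 5]
unit clause [1] forces x1=T; simplify:
  drop -1 from [-1] -> [] (empty!)
  satisfied 1 clause(s); 1 remain; assigned so far: [1, 2, 3, 5]
CONFLICT (empty clause)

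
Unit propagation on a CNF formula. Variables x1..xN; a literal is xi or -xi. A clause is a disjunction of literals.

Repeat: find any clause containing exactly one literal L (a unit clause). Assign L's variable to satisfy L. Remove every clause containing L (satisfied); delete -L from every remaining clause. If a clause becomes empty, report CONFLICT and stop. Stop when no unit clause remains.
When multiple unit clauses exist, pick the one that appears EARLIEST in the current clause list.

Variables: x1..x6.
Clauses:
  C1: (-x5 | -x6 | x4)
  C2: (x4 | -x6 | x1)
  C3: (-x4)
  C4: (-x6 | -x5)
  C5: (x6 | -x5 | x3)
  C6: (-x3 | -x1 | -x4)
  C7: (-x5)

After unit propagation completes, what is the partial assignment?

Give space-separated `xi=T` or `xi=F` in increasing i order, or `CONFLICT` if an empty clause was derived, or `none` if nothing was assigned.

unit clause [-4] forces x4=F; simplify:
  drop 4 from [-5, -6, 4] -> [-5, -6]
  drop 4 from [4, -6, 1] -> [-6, 1]
  satisfied 2 clause(s); 5 remain; assigned so far: [4]
unit clause [-5] forces x5=F; simplify:
  satisfied 4 clause(s); 1 remain; assigned so far: [4, 5]

Answer: x4=F x5=F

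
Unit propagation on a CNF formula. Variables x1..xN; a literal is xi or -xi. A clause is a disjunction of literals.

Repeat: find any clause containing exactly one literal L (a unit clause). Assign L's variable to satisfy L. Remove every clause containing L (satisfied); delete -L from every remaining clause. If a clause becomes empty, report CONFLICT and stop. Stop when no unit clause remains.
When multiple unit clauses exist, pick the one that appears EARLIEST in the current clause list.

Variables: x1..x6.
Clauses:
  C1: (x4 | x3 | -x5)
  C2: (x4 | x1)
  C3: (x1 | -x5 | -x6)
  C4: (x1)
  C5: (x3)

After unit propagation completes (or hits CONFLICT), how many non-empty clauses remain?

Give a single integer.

unit clause [1] forces x1=T; simplify:
  satisfied 3 clause(s); 2 remain; assigned so far: [1]
unit clause [3] forces x3=T; simplify:
  satisfied 2 clause(s); 0 remain; assigned so far: [1, 3]

Answer: 0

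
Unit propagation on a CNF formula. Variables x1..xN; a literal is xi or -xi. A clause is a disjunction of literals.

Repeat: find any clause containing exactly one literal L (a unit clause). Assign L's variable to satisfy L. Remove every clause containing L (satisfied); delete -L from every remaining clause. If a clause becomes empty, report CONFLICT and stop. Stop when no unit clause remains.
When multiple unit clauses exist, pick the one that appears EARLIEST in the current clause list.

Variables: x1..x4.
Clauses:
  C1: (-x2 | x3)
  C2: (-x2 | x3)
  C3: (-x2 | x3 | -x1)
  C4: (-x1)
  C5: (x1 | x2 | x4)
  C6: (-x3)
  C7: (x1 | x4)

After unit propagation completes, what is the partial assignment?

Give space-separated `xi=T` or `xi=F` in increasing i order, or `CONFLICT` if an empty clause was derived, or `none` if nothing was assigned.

Answer: x1=F x2=F x3=F x4=T

Derivation:
unit clause [-1] forces x1=F; simplify:
  drop 1 from [1, 2, 4] -> [2, 4]
  drop 1 from [1, 4] -> [4]
  satisfied 2 clause(s); 5 remain; assigned so far: [1]
unit clause [-3] forces x3=F; simplify:
  drop 3 from [-2, 3] -> [-2]
  drop 3 from [-2, 3] -> [-2]
  satisfied 1 clause(s); 4 remain; assigned so far: [1, 3]
unit clause [-2] forces x2=F; simplify:
  drop 2 from [2, 4] -> [4]
  satisfied 2 clause(s); 2 remain; assigned so far: [1, 2, 3]
unit clause [4] forces x4=T; simplify:
  satisfied 2 clause(s); 0 remain; assigned so far: [1, 2, 3, 4]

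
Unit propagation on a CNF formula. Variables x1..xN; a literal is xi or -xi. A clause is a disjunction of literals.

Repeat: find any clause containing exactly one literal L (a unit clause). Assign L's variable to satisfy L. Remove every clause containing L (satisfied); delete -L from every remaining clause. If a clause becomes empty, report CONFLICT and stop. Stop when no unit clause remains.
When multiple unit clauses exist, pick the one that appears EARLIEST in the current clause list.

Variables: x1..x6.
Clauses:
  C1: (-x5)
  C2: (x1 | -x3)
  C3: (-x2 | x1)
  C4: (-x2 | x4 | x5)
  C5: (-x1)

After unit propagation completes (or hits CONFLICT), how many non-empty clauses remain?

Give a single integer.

Answer: 0

Derivation:
unit clause [-5] forces x5=F; simplify:
  drop 5 from [-2, 4, 5] -> [-2, 4]
  satisfied 1 clause(s); 4 remain; assigned so far: [5]
unit clause [-1] forces x1=F; simplify:
  drop 1 from [1, -3] -> [-3]
  drop 1 from [-2, 1] -> [-2]
  satisfied 1 clause(s); 3 remain; assigned so far: [1, 5]
unit clause [-3] forces x3=F; simplify:
  satisfied 1 clause(s); 2 remain; assigned so far: [1, 3, 5]
unit clause [-2] forces x2=F; simplify:
  satisfied 2 clause(s); 0 remain; assigned so far: [1, 2, 3, 5]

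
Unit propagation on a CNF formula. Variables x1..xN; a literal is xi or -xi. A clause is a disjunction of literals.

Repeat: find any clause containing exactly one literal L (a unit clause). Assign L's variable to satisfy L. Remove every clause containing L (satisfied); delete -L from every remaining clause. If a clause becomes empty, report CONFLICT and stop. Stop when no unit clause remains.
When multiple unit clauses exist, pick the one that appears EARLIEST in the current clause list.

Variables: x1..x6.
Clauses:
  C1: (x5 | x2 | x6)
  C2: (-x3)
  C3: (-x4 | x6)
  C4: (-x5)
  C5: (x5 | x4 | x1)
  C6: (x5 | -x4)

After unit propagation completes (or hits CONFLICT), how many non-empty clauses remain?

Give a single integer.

Answer: 1

Derivation:
unit clause [-3] forces x3=F; simplify:
  satisfied 1 clause(s); 5 remain; assigned so far: [3]
unit clause [-5] forces x5=F; simplify:
  drop 5 from [5, 2, 6] -> [2, 6]
  drop 5 from [5, 4, 1] -> [4, 1]
  drop 5 from [5, -4] -> [-4]
  satisfied 1 clause(s); 4 remain; assigned so far: [3, 5]
unit clause [-4] forces x4=F; simplify:
  drop 4 from [4, 1] -> [1]
  satisfied 2 clause(s); 2 remain; assigned so far: [3, 4, 5]
unit clause [1] forces x1=T; simplify:
  satisfied 1 clause(s); 1 remain; assigned so far: [1, 3, 4, 5]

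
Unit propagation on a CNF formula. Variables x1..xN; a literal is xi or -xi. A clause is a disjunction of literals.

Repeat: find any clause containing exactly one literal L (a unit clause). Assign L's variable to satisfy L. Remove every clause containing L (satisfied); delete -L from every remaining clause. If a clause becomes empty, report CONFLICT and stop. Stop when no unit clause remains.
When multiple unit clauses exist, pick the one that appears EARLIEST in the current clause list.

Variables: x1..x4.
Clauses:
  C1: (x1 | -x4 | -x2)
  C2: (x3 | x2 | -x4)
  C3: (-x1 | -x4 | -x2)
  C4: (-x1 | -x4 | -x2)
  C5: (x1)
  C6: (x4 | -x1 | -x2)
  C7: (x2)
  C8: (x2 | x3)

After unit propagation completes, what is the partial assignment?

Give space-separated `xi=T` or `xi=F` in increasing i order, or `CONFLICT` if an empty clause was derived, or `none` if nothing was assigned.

Answer: CONFLICT

Derivation:
unit clause [1] forces x1=T; simplify:
  drop -1 from [-1, -4, -2] -> [-4, -2]
  drop -1 from [-1, -4, -2] -> [-4, -2]
  drop -1 from [4, -1, -2] -> [4, -2]
  satisfied 2 clause(s); 6 remain; assigned so far: [1]
unit clause [2] forces x2=T; simplify:
  drop -2 from [-4, -2] -> [-4]
  drop -2 from [-4, -2] -> [-4]
  drop -2 from [4, -2] -> [4]
  satisfied 3 clause(s); 3 remain; assigned so far: [1, 2]
unit clause [-4] forces x4=F; simplify:
  drop 4 from [4] -> [] (empty!)
  satisfied 2 clause(s); 1 remain; assigned so far: [1, 2, 4]
CONFLICT (empty clause)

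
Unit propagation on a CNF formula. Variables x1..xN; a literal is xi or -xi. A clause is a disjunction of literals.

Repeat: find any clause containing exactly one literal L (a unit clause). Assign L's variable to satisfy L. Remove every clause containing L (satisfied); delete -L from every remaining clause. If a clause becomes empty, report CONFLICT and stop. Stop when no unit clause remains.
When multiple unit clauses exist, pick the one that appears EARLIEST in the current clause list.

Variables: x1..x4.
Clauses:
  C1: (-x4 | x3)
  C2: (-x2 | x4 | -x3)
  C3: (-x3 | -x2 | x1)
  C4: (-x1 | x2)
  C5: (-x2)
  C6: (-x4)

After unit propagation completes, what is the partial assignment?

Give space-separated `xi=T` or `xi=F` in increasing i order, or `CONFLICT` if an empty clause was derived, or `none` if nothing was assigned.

unit clause [-2] forces x2=F; simplify:
  drop 2 from [-1, 2] -> [-1]
  satisfied 3 clause(s); 3 remain; assigned so far: [2]
unit clause [-1] forces x1=F; simplify:
  satisfied 1 clause(s); 2 remain; assigned so far: [1, 2]
unit clause [-4] forces x4=F; simplify:
  satisfied 2 clause(s); 0 remain; assigned so far: [1, 2, 4]

Answer: x1=F x2=F x4=F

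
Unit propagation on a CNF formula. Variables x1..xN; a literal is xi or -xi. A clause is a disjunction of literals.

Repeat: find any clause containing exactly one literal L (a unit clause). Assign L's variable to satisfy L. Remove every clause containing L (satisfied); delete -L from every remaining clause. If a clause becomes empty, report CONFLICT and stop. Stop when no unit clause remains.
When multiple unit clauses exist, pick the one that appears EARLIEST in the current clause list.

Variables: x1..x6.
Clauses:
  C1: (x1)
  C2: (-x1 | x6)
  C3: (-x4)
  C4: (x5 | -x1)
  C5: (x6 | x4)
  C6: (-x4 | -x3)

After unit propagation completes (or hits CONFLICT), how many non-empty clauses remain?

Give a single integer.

Answer: 0

Derivation:
unit clause [1] forces x1=T; simplify:
  drop -1 from [-1, 6] -> [6]
  drop -1 from [5, -1] -> [5]
  satisfied 1 clause(s); 5 remain; assigned so far: [1]
unit clause [6] forces x6=T; simplify:
  satisfied 2 clause(s); 3 remain; assigned so far: [1, 6]
unit clause [-4] forces x4=F; simplify:
  satisfied 2 clause(s); 1 remain; assigned so far: [1, 4, 6]
unit clause [5] forces x5=T; simplify:
  satisfied 1 clause(s); 0 remain; assigned so far: [1, 4, 5, 6]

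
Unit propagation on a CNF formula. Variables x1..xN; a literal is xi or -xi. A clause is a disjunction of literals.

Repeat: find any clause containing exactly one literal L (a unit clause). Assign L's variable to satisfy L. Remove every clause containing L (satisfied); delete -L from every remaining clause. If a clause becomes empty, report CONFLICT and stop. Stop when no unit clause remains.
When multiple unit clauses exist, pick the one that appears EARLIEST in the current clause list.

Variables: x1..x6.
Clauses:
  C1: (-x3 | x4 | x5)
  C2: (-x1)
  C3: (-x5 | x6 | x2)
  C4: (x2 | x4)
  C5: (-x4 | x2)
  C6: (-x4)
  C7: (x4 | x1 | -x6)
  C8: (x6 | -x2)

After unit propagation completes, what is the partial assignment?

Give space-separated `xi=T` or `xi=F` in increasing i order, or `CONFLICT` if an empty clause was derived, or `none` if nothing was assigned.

Answer: CONFLICT

Derivation:
unit clause [-1] forces x1=F; simplify:
  drop 1 from [4, 1, -6] -> [4, -6]
  satisfied 1 clause(s); 7 remain; assigned so far: [1]
unit clause [-4] forces x4=F; simplify:
  drop 4 from [-3, 4, 5] -> [-3, 5]
  drop 4 from [2, 4] -> [2]
  drop 4 from [4, -6] -> [-6]
  satisfied 2 clause(s); 5 remain; assigned so far: [1, 4]
unit clause [2] forces x2=T; simplify:
  drop -2 from [6, -2] -> [6]
  satisfied 2 clause(s); 3 remain; assigned so far: [1, 2, 4]
unit clause [-6] forces x6=F; simplify:
  drop 6 from [6] -> [] (empty!)
  satisfied 1 clause(s); 2 remain; assigned so far: [1, 2, 4, 6]
CONFLICT (empty clause)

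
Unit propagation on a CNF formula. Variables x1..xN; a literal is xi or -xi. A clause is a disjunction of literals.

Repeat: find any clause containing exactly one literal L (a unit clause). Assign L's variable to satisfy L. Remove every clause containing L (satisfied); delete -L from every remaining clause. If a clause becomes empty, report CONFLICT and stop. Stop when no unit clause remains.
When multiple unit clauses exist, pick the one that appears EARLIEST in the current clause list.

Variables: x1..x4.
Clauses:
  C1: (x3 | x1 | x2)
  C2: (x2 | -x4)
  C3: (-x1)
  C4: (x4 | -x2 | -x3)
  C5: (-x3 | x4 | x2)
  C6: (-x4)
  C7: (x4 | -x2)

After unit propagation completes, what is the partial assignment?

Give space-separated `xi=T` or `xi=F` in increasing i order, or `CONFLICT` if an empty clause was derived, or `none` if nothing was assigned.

unit clause [-1] forces x1=F; simplify:
  drop 1 from [3, 1, 2] -> [3, 2]
  satisfied 1 clause(s); 6 remain; assigned so far: [1]
unit clause [-4] forces x4=F; simplify:
  drop 4 from [4, -2, -3] -> [-2, -3]
  drop 4 from [-3, 4, 2] -> [-3, 2]
  drop 4 from [4, -2] -> [-2]
  satisfied 2 clause(s); 4 remain; assigned so far: [1, 4]
unit clause [-2] forces x2=F; simplify:
  drop 2 from [3, 2] -> [3]
  drop 2 from [-3, 2] -> [-3]
  satisfied 2 clause(s); 2 remain; assigned so far: [1, 2, 4]
unit clause [3] forces x3=T; simplify:
  drop -3 from [-3] -> [] (empty!)
  satisfied 1 clause(s); 1 remain; assigned so far: [1, 2, 3, 4]
CONFLICT (empty clause)

Answer: CONFLICT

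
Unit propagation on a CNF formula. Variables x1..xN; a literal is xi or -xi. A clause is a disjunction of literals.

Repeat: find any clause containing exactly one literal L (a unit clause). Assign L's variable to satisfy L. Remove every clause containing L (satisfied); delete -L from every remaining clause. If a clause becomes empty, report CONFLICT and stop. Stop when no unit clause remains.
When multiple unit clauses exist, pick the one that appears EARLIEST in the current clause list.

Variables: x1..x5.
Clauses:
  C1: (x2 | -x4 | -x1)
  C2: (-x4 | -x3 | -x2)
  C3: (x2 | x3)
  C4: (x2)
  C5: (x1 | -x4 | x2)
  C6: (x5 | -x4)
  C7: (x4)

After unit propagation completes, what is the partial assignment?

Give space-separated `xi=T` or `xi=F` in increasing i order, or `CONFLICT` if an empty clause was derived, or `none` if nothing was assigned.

Answer: x2=T x3=F x4=T x5=T

Derivation:
unit clause [2] forces x2=T; simplify:
  drop -2 from [-4, -3, -2] -> [-4, -3]
  satisfied 4 clause(s); 3 remain; assigned so far: [2]
unit clause [4] forces x4=T; simplify:
  drop -4 from [-4, -3] -> [-3]
  drop -4 from [5, -4] -> [5]
  satisfied 1 clause(s); 2 remain; assigned so far: [2, 4]
unit clause [-3] forces x3=F; simplify:
  satisfied 1 clause(s); 1 remain; assigned so far: [2, 3, 4]
unit clause [5] forces x5=T; simplify:
  satisfied 1 clause(s); 0 remain; assigned so far: [2, 3, 4, 5]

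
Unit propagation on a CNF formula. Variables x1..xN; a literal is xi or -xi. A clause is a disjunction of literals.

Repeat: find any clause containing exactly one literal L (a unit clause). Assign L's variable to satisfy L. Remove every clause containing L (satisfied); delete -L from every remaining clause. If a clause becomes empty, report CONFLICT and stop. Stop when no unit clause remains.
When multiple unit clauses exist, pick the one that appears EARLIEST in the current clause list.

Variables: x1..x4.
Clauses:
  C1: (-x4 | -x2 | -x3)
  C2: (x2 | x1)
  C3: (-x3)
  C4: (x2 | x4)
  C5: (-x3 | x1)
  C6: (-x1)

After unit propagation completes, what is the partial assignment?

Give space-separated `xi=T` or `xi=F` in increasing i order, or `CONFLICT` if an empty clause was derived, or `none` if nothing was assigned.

unit clause [-3] forces x3=F; simplify:
  satisfied 3 clause(s); 3 remain; assigned so far: [3]
unit clause [-1] forces x1=F; simplify:
  drop 1 from [2, 1] -> [2]
  satisfied 1 clause(s); 2 remain; assigned so far: [1, 3]
unit clause [2] forces x2=T; simplify:
  satisfied 2 clause(s); 0 remain; assigned so far: [1, 2, 3]

Answer: x1=F x2=T x3=F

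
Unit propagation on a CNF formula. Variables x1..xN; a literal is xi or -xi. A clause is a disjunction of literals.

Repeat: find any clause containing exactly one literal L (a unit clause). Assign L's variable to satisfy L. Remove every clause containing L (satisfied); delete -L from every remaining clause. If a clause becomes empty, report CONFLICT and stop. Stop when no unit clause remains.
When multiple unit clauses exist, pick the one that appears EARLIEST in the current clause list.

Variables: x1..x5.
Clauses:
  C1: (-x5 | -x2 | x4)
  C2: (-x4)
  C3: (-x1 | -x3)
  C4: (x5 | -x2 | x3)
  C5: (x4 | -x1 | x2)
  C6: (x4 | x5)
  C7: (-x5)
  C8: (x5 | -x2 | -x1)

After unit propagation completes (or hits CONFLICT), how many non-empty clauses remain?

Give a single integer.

Answer: 3

Derivation:
unit clause [-4] forces x4=F; simplify:
  drop 4 from [-5, -2, 4] -> [-5, -2]
  drop 4 from [4, -1, 2] -> [-1, 2]
  drop 4 from [4, 5] -> [5]
  satisfied 1 clause(s); 7 remain; assigned so far: [4]
unit clause [5] forces x5=T; simplify:
  drop -5 from [-5, -2] -> [-2]
  drop -5 from [-5] -> [] (empty!)
  satisfied 3 clause(s); 4 remain; assigned so far: [4, 5]
CONFLICT (empty clause)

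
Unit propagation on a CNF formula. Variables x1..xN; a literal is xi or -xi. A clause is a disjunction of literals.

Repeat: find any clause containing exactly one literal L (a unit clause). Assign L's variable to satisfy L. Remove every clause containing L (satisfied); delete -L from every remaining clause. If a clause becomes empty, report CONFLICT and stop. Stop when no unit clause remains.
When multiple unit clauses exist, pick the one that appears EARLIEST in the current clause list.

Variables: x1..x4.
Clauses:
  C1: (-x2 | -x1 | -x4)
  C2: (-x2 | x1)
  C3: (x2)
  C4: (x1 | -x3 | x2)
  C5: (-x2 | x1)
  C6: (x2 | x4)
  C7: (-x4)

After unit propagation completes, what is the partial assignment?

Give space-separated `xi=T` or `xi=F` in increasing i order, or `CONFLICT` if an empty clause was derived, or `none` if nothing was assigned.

Answer: x1=T x2=T x4=F

Derivation:
unit clause [2] forces x2=T; simplify:
  drop -2 from [-2, -1, -4] -> [-1, -4]
  drop -2 from [-2, 1] -> [1]
  drop -2 from [-2, 1] -> [1]
  satisfied 3 clause(s); 4 remain; assigned so far: [2]
unit clause [1] forces x1=T; simplify:
  drop -1 from [-1, -4] -> [-4]
  satisfied 2 clause(s); 2 remain; assigned so far: [1, 2]
unit clause [-4] forces x4=F; simplify:
  satisfied 2 clause(s); 0 remain; assigned so far: [1, 2, 4]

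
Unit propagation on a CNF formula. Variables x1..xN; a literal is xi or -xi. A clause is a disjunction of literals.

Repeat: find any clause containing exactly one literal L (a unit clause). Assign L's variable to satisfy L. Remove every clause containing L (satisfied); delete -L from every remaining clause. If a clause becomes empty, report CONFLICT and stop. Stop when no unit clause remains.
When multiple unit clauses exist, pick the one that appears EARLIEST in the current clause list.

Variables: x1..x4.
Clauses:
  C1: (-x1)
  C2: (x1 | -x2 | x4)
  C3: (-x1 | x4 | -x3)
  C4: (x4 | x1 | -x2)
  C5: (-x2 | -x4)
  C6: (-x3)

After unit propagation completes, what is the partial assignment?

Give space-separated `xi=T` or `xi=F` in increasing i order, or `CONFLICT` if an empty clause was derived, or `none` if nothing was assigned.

Answer: x1=F x3=F

Derivation:
unit clause [-1] forces x1=F; simplify:
  drop 1 from [1, -2, 4] -> [-2, 4]
  drop 1 from [4, 1, -2] -> [4, -2]
  satisfied 2 clause(s); 4 remain; assigned so far: [1]
unit clause [-3] forces x3=F; simplify:
  satisfied 1 clause(s); 3 remain; assigned so far: [1, 3]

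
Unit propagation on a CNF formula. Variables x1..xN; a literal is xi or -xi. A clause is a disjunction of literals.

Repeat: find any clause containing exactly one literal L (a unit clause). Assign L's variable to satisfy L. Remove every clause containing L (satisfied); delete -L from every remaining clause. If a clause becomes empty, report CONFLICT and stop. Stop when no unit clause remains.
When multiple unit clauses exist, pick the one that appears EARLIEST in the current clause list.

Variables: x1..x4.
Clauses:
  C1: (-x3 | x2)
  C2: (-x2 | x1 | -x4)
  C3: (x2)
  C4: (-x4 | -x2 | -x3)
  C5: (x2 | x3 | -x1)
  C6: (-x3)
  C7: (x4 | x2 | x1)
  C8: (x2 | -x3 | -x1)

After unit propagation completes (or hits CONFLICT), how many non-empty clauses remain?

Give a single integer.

unit clause [2] forces x2=T; simplify:
  drop -2 from [-2, 1, -4] -> [1, -4]
  drop -2 from [-4, -2, -3] -> [-4, -3]
  satisfied 5 clause(s); 3 remain; assigned so far: [2]
unit clause [-3] forces x3=F; simplify:
  satisfied 2 clause(s); 1 remain; assigned so far: [2, 3]

Answer: 1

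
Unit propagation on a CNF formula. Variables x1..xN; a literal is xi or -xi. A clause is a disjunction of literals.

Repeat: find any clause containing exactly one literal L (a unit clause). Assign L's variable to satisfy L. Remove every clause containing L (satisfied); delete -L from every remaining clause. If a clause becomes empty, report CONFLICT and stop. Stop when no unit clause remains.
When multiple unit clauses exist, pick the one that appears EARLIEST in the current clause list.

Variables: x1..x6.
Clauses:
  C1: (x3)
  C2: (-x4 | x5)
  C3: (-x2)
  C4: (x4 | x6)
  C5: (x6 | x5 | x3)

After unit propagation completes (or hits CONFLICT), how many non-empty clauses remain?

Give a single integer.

unit clause [3] forces x3=T; simplify:
  satisfied 2 clause(s); 3 remain; assigned so far: [3]
unit clause [-2] forces x2=F; simplify:
  satisfied 1 clause(s); 2 remain; assigned so far: [2, 3]

Answer: 2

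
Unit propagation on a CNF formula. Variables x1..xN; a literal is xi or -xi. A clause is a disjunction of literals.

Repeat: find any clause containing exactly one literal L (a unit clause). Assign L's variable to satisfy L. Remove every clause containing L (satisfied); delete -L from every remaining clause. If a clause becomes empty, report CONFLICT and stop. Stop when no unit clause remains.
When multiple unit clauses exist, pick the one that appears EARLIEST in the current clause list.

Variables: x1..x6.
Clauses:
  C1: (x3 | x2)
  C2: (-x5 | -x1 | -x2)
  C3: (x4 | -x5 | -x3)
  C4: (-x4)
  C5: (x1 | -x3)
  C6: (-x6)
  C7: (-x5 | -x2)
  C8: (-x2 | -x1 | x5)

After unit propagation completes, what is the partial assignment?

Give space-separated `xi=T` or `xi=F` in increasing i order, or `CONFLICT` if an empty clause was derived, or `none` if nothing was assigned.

unit clause [-4] forces x4=F; simplify:
  drop 4 from [4, -5, -3] -> [-5, -3]
  satisfied 1 clause(s); 7 remain; assigned so far: [4]
unit clause [-6] forces x6=F; simplify:
  satisfied 1 clause(s); 6 remain; assigned so far: [4, 6]

Answer: x4=F x6=F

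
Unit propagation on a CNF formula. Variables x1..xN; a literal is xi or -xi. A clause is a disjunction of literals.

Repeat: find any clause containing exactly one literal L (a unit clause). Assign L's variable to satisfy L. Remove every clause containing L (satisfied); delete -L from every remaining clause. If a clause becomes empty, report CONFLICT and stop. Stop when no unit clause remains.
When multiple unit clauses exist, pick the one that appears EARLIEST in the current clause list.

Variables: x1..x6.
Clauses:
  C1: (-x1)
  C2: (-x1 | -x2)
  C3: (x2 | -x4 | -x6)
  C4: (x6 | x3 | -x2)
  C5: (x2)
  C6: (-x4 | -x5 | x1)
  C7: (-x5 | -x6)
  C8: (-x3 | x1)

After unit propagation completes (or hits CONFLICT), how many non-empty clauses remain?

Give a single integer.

Answer: 0

Derivation:
unit clause [-1] forces x1=F; simplify:
  drop 1 from [-4, -5, 1] -> [-4, -5]
  drop 1 from [-3, 1] -> [-3]
  satisfied 2 clause(s); 6 remain; assigned so far: [1]
unit clause [2] forces x2=T; simplify:
  drop -2 from [6, 3, -2] -> [6, 3]
  satisfied 2 clause(s); 4 remain; assigned so far: [1, 2]
unit clause [-3] forces x3=F; simplify:
  drop 3 from [6, 3] -> [6]
  satisfied 1 clause(s); 3 remain; assigned so far: [1, 2, 3]
unit clause [6] forces x6=T; simplify:
  drop -6 from [-5, -6] -> [-5]
  satisfied 1 clause(s); 2 remain; assigned so far: [1, 2, 3, 6]
unit clause [-5] forces x5=F; simplify:
  satisfied 2 clause(s); 0 remain; assigned so far: [1, 2, 3, 5, 6]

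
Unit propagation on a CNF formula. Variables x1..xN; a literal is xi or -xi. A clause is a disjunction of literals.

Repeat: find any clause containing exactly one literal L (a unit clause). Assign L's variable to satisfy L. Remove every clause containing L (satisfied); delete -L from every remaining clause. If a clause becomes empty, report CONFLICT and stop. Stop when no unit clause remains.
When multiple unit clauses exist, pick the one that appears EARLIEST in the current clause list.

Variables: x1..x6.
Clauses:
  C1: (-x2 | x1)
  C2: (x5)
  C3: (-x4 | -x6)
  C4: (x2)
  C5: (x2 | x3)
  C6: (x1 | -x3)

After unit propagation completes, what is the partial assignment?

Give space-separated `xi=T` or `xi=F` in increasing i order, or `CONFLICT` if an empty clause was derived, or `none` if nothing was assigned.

Answer: x1=T x2=T x5=T

Derivation:
unit clause [5] forces x5=T; simplify:
  satisfied 1 clause(s); 5 remain; assigned so far: [5]
unit clause [2] forces x2=T; simplify:
  drop -2 from [-2, 1] -> [1]
  satisfied 2 clause(s); 3 remain; assigned so far: [2, 5]
unit clause [1] forces x1=T; simplify:
  satisfied 2 clause(s); 1 remain; assigned so far: [1, 2, 5]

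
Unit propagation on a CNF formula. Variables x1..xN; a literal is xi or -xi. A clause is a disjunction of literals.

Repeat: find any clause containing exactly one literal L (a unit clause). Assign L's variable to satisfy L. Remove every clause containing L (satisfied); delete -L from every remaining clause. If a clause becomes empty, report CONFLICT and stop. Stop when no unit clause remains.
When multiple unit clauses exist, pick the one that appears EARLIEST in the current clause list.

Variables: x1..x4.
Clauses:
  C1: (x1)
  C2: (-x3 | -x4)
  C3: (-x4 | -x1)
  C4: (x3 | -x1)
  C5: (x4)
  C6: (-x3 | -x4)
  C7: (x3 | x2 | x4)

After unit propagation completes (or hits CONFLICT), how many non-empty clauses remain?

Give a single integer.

Answer: 2

Derivation:
unit clause [1] forces x1=T; simplify:
  drop -1 from [-4, -1] -> [-4]
  drop -1 from [3, -1] -> [3]
  satisfied 1 clause(s); 6 remain; assigned so far: [1]
unit clause [-4] forces x4=F; simplify:
  drop 4 from [4] -> [] (empty!)
  drop 4 from [3, 2, 4] -> [3, 2]
  satisfied 3 clause(s); 3 remain; assigned so far: [1, 4]
CONFLICT (empty clause)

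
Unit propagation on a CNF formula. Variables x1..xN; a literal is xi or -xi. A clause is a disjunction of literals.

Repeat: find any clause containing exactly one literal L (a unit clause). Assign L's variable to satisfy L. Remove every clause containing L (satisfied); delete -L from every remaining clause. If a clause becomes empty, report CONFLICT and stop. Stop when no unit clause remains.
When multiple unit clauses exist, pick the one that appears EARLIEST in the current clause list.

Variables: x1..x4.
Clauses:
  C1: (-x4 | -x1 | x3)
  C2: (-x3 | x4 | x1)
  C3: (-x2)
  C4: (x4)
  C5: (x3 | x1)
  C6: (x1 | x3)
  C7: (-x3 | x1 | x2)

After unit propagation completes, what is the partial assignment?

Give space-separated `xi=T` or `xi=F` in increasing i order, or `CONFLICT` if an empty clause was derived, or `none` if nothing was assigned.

Answer: x2=F x4=T

Derivation:
unit clause [-2] forces x2=F; simplify:
  drop 2 from [-3, 1, 2] -> [-3, 1]
  satisfied 1 clause(s); 6 remain; assigned so far: [2]
unit clause [4] forces x4=T; simplify:
  drop -4 from [-4, -1, 3] -> [-1, 3]
  satisfied 2 clause(s); 4 remain; assigned so far: [2, 4]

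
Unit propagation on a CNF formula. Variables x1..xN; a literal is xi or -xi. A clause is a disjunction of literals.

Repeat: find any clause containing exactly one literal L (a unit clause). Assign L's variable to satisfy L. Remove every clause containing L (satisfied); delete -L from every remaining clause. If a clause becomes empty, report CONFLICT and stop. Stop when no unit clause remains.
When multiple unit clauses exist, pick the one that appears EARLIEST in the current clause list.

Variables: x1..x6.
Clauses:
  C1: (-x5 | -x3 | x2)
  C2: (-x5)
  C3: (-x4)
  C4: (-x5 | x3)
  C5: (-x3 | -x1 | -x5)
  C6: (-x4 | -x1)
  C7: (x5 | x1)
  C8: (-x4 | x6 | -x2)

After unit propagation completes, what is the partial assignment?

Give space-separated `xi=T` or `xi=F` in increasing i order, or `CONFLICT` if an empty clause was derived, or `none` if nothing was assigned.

Answer: x1=T x4=F x5=F

Derivation:
unit clause [-5] forces x5=F; simplify:
  drop 5 from [5, 1] -> [1]
  satisfied 4 clause(s); 4 remain; assigned so far: [5]
unit clause [-4] forces x4=F; simplify:
  satisfied 3 clause(s); 1 remain; assigned so far: [4, 5]
unit clause [1] forces x1=T; simplify:
  satisfied 1 clause(s); 0 remain; assigned so far: [1, 4, 5]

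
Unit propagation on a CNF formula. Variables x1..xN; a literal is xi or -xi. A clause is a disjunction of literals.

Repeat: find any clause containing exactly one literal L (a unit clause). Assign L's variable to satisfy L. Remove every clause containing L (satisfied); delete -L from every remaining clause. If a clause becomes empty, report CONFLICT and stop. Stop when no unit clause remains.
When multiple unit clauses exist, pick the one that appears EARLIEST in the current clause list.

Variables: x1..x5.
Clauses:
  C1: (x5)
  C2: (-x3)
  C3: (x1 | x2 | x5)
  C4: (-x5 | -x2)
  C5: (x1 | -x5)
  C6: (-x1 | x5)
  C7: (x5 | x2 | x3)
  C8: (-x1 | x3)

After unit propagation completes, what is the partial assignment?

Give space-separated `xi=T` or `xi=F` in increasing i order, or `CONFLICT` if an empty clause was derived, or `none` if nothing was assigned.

Answer: CONFLICT

Derivation:
unit clause [5] forces x5=T; simplify:
  drop -5 from [-5, -2] -> [-2]
  drop -5 from [1, -5] -> [1]
  satisfied 4 clause(s); 4 remain; assigned so far: [5]
unit clause [-3] forces x3=F; simplify:
  drop 3 from [-1, 3] -> [-1]
  satisfied 1 clause(s); 3 remain; assigned so far: [3, 5]
unit clause [-2] forces x2=F; simplify:
  satisfied 1 clause(s); 2 remain; assigned so far: [2, 3, 5]
unit clause [1] forces x1=T; simplify:
  drop -1 from [-1] -> [] (empty!)
  satisfied 1 clause(s); 1 remain; assigned so far: [1, 2, 3, 5]
CONFLICT (empty clause)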